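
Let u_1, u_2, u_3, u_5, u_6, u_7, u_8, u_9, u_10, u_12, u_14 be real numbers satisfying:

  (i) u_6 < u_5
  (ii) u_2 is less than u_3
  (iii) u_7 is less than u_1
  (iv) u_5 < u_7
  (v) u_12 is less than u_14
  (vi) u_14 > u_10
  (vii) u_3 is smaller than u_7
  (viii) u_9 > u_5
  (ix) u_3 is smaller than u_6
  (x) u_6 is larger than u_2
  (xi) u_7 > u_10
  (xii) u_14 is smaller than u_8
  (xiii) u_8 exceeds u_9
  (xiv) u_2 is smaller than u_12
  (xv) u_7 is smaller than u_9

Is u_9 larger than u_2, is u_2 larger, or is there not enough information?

u_9

Link the given pairs in sequence: u_2 < u_6; u_6 < u_5; u_5 < u_7; u_7 < u_9.
Chaining these gives u_2 < u_6 < u_5 < u_7 < u_9.
So u_9 is larger.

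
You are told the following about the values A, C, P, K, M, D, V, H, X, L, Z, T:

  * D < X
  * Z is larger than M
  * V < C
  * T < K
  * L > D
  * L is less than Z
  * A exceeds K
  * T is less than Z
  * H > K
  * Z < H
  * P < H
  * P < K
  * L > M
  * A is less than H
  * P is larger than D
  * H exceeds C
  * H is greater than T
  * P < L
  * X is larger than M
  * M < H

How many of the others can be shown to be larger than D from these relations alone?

7

From D the given relations immediately reach P, L, X.
From those, K, Z, H — 6 in total.
From those, A — 7 in total.
Nothing else is reachable above D; 7 in all.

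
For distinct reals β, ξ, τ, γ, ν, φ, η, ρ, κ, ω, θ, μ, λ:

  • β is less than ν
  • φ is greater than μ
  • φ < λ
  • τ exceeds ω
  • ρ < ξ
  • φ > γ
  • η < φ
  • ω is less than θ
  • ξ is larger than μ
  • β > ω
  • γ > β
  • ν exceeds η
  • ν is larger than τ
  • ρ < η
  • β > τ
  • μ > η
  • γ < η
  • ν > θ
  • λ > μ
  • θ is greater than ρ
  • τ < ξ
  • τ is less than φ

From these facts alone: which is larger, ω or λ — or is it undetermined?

λ

Following the relations from ω: ω < τ < β < γ < η < μ < φ < λ.
So λ is larger.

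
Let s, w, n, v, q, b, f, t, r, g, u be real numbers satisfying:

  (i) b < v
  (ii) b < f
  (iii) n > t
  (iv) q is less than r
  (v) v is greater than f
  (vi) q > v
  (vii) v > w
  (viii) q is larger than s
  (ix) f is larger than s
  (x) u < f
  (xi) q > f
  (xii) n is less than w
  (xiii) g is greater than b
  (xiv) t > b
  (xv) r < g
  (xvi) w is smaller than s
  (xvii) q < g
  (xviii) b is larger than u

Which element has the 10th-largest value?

b

Chaining the given pairs: u < b < t < n < w < s < f < v < q < r < g.
The 10th largest is b.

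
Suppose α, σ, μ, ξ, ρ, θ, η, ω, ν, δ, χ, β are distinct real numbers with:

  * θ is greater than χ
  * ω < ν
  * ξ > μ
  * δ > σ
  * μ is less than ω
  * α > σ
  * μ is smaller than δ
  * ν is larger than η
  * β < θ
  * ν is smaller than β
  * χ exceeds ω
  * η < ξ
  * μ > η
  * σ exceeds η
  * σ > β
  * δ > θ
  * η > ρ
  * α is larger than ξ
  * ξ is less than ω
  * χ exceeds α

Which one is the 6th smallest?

ν

The consecutive relations fix a unique order: ρ < η < μ < ξ < ω < ν < β < σ < α < χ < θ < δ.
The 6th smallest is ν.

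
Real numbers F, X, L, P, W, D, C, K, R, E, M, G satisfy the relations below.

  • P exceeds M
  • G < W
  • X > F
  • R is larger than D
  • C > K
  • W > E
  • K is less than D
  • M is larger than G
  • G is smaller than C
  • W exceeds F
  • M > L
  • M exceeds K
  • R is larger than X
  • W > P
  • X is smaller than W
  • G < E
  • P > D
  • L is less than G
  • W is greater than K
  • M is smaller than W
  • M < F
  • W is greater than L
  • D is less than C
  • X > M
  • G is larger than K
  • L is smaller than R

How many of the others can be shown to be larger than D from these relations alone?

From D the given relations immediately reach P, C, R.
From those, W — 4 in total.
Nothing else is reachable above D; 4 in all.

4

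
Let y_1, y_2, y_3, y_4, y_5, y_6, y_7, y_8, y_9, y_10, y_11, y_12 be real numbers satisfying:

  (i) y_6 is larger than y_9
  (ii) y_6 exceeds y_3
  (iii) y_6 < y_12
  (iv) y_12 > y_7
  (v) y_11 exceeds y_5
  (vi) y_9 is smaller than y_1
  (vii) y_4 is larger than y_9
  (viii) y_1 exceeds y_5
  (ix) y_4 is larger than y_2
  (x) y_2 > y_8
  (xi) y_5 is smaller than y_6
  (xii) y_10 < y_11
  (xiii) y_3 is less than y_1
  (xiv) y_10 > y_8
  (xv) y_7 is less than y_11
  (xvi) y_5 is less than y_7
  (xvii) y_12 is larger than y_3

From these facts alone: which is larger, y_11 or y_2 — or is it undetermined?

undetermined

Following every chain through y_2: above y_2 we get y_4; below y_2 we get y_8.
y_11 is not reached, and no chain runs the other way from y_11 to y_2.
So the given relations leave the order of y_2 and y_11 undetermined.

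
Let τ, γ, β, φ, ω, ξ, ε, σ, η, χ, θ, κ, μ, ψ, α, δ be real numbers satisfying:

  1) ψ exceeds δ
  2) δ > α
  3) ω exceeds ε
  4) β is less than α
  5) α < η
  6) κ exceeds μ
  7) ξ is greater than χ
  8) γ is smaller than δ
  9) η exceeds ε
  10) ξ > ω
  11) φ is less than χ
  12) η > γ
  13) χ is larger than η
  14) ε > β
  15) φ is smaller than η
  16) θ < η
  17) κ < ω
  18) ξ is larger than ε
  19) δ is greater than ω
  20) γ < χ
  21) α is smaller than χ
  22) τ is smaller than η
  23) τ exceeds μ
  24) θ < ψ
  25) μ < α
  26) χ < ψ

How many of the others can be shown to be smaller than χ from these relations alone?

The elements the relations force below χ are φ, β, μ, θ, ε, γ, τ, α, η — no chain reaches any other.
That is 9.

9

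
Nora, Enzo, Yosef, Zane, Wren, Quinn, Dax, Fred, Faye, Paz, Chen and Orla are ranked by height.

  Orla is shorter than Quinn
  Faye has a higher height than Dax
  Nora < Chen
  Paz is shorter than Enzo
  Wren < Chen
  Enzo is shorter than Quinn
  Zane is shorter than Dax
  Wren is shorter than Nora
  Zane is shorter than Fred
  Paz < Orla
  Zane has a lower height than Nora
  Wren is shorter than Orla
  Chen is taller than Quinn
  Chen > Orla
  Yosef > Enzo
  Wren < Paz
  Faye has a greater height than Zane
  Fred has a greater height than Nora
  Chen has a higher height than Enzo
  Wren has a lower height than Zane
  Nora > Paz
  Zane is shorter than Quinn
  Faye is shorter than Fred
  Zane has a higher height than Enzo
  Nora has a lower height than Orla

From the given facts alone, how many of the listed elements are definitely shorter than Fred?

7

Directly below Fred: Zane, Nora, Faye.
One step further: Wren, Paz, Enzo, Dax (7 so far).
No other element is forced below Fred by the given relations, so the count is 7.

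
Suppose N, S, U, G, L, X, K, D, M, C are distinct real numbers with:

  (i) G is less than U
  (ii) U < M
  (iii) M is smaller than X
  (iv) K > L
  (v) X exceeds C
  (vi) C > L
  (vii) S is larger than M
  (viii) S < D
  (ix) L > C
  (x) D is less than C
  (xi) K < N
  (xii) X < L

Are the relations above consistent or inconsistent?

We have L < C stated directly, yet also C < X < L by chaining the others — so C < L. Contradiction.

inconsistent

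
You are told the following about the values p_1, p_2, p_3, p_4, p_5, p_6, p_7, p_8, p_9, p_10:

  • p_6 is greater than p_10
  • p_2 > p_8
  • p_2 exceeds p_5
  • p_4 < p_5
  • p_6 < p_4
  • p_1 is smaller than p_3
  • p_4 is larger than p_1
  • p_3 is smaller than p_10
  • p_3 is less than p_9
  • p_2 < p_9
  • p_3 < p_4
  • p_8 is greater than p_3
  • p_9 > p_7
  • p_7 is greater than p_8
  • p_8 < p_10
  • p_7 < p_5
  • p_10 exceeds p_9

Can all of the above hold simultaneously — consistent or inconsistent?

We have p_2 < p_9 stated directly, yet also p_9 < p_10 < p_6 < p_4 < p_5 < p_2 by chaining the others — so p_9 < p_2. Contradiction.

inconsistent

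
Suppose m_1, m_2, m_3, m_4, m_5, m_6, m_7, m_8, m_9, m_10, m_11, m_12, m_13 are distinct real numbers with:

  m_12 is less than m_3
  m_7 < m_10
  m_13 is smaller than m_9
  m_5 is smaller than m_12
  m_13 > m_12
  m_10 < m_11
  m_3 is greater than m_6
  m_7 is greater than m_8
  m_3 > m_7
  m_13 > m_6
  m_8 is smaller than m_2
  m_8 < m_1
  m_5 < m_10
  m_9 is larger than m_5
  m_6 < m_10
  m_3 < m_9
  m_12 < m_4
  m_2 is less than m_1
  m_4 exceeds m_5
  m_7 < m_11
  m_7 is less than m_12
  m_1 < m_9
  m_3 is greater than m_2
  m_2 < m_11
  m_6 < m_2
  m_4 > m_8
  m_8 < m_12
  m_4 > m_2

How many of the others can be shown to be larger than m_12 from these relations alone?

From m_12 the given relations immediately reach m_13, m_4, m_3.
From those, m_9 — 4 in total.
Nothing else is reachable above m_12; 4 in all.

4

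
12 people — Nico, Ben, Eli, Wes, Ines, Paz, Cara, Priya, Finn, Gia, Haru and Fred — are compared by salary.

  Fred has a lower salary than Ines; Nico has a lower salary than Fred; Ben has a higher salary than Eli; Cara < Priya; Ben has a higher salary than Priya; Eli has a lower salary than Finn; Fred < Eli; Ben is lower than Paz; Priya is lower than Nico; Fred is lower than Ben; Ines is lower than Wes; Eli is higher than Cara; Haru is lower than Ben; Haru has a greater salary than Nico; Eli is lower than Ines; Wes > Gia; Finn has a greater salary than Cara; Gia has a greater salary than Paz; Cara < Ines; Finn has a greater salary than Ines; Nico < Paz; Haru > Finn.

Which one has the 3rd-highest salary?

Paz

Chaining the given pairs: Cara < Priya < Nico < Fred < Eli < Ines < Finn < Haru < Ben < Paz < Gia < Wes.
The 3rd largest is Paz.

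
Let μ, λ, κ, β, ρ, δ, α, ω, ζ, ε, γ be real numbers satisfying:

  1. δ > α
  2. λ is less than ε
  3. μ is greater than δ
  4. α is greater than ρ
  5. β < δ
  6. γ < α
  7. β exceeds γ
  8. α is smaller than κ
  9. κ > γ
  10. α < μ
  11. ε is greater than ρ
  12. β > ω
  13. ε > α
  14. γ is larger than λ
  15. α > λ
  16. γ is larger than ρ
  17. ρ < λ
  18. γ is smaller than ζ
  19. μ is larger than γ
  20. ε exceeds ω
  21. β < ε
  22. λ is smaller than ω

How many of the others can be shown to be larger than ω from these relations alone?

From ω the given relations immediately reach β, ε.
From those, δ — 3 in total.
From those, μ — 4 in total.
No other element is forced above ω by the given relations, so the count is 4.

4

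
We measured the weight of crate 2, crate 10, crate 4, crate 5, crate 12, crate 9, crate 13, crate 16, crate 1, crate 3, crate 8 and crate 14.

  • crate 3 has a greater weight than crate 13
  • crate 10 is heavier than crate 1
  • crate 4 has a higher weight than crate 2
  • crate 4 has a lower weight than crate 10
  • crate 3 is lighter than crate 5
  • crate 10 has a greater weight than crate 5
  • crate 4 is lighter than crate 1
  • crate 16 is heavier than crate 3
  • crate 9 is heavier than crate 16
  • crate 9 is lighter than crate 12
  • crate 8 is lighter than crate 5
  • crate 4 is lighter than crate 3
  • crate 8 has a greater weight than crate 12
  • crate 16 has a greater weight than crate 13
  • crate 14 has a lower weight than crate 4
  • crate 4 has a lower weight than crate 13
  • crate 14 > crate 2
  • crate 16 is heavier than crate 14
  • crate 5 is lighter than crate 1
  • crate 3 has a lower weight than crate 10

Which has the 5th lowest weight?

Chaining the given pairs: crate 2 < crate 14 < crate 4 < crate 13 < crate 3 < crate 16 < crate 9 < crate 12 < crate 8 < crate 5 < crate 1 < crate 10.
Counting 5 from the smallest end gives crate 3.

crate 3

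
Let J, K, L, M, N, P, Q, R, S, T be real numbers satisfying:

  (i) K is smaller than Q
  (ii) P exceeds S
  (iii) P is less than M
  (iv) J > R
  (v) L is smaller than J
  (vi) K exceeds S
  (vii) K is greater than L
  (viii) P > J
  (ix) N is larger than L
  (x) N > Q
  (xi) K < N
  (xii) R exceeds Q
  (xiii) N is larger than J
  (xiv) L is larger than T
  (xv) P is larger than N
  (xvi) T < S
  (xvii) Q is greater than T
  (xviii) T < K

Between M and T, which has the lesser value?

T

T < L and L < K give T < K.
With K < Q: T < L < K < Q.
With Q < R: T < L < K < Q < R.
With R < J: T < L < K < Q < R < J.
Then J < N extends the chain to N.
With N < P: T < L < K < Q < R < J < N < P.
Then P < M extends the chain to M.
So T < M; T is the smaller of the two.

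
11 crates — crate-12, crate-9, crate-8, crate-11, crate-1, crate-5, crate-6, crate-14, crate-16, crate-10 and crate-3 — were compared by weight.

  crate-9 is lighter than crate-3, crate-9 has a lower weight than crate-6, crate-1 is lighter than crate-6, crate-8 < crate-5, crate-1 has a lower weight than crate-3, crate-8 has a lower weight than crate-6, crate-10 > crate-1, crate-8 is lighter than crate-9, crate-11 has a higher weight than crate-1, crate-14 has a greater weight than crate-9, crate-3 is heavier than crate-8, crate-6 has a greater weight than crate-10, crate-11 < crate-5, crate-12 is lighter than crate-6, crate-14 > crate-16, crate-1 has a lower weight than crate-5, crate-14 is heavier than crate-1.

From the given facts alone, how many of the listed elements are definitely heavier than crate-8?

The elements the relations force above crate-8 are crate-5, crate-9, crate-3, crate-14, crate-6 — no chain reaches any other.
That is 5.

5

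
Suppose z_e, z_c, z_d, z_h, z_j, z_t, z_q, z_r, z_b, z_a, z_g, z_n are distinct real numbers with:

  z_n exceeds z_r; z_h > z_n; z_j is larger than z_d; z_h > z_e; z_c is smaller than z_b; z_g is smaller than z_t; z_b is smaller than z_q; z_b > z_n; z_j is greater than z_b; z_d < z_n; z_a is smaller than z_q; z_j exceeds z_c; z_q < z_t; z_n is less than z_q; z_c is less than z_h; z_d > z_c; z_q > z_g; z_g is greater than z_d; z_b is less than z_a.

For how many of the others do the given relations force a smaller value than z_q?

7

From z_q the given relations immediately reach z_n, z_b, z_g, z_a.
From those, z_c, z_r, z_d — 7 in total.
Nothing else is reachable below z_q; 7 in all.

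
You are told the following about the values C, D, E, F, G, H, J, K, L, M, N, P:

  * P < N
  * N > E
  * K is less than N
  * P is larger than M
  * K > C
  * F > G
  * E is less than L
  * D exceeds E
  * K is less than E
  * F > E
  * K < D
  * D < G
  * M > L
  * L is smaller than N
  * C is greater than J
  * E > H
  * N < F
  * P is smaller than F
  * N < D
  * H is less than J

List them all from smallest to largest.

Each adjacent pair is fixed by a given relation: H < J; J < C; C < K; K < E; E < L; L < M; M < P; P < N; N < D; D < G; G < F. Chaining them end to end gives the full order.

H < J < C < K < E < L < M < P < N < D < G < F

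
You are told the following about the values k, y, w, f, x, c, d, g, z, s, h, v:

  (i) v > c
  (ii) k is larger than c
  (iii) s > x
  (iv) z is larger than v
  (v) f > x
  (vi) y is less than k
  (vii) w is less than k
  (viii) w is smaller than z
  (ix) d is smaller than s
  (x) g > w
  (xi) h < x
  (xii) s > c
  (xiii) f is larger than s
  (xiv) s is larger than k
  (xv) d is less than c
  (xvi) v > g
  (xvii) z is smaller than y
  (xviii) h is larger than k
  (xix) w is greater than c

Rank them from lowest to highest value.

d < c < w < g < v < z < y < k < h < x < s < f

Nothing is placed below d, so it is least; from there d < c; c < w; w < g; g < v; v < z; z < y; y < k; k < h; h < x; x < s; s < f, each given directly.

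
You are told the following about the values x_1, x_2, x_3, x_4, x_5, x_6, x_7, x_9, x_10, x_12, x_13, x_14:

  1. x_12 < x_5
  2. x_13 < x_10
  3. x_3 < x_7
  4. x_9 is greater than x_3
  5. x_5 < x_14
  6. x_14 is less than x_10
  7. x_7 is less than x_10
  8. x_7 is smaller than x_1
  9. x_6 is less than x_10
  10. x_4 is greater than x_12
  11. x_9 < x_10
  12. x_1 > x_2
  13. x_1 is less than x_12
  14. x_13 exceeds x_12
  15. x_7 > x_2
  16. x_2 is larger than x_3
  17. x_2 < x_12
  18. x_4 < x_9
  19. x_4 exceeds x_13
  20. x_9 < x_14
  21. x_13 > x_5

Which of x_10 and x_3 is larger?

Link the given pairs in sequence: x_3 < x_2; x_2 < x_7; x_7 < x_1; x_1 < x_12; x_12 < x_5; x_5 < x_13; x_13 < x_4; x_4 < x_9; x_9 < x_14; x_14 < x_10.
Together: x_3 < x_2 < x_7 < x_1 < x_12 < x_5 < x_13 < x_4 < x_9 < x_14 < x_10.
So x_3 < x_10; x_10 is the larger of the two.

x_10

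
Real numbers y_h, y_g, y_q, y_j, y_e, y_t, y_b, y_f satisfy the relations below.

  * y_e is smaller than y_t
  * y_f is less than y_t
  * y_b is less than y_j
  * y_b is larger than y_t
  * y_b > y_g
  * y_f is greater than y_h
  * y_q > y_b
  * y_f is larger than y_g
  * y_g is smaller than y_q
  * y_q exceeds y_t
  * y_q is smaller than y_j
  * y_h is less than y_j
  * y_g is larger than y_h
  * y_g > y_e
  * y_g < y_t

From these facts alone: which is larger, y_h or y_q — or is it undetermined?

y_q

Following the relations from y_h: y_h < y_g < y_f < y_t < y_b < y_q.
So y_q is larger.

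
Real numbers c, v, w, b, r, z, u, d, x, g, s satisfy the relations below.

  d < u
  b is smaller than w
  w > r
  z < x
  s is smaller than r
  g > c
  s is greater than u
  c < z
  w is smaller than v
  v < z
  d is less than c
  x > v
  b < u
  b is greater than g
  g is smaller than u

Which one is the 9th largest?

g

Piecing the relations together gives one ordering: d < c < g < b < u < s < r < w < v < z < x.
Counting 9 from the largest end gives g.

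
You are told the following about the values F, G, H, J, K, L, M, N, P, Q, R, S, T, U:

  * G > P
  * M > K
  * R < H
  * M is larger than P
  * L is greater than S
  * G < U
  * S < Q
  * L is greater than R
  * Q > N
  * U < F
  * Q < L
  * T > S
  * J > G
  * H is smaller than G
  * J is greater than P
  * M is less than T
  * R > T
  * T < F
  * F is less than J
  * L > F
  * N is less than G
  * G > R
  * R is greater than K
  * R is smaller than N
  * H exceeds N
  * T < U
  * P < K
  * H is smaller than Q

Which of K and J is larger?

Chaining the given relations: K < M < T < R < N < H < G < U < F < J.
So K < J; J is the larger of the two.

J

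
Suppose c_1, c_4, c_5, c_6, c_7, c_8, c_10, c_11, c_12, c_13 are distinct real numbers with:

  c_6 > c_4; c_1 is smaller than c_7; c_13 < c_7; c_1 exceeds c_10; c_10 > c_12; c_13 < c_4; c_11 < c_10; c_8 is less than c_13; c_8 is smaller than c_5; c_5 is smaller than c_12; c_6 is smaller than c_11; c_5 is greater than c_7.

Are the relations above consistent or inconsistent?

inconsistent

We have c_12 < c_10 stated directly, yet also c_10 < c_1 < c_7 < c_5 < c_12 by chaining the others — so c_10 < c_12. Contradiction.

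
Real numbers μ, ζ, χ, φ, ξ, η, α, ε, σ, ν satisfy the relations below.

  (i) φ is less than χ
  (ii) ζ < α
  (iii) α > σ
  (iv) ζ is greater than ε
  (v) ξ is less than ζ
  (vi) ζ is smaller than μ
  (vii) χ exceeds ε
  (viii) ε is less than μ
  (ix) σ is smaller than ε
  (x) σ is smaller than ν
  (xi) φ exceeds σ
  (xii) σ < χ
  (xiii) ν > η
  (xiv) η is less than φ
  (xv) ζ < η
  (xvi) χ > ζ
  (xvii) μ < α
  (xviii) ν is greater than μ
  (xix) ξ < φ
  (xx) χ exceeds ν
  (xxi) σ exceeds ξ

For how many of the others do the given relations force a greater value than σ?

Directly above σ: ε, φ, ν, α, χ.
One step further: ζ, μ (7 so far).
One step further: η (8 so far).
Nothing else is reachable above σ; 8 in all.

8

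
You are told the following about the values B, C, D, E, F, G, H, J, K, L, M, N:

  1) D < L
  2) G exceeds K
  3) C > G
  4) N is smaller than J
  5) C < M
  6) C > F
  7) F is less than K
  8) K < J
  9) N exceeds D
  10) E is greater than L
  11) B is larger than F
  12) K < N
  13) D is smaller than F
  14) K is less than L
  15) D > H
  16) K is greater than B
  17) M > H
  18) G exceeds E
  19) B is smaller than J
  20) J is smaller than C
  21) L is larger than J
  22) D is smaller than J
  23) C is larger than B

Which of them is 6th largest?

J

Chaining the given pairs: H < D < F < B < K < N < J < L < E < G < C < M.
The 6th largest is J.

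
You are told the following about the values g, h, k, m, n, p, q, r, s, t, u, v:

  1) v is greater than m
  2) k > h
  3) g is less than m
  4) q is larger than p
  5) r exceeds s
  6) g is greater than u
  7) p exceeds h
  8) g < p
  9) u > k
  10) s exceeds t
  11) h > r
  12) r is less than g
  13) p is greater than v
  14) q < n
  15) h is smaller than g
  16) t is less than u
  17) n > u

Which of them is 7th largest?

u

The consecutive relations fix a unique order: t < s < r < h < k < u < g < m < v < p < q < n.
The 7th largest is u.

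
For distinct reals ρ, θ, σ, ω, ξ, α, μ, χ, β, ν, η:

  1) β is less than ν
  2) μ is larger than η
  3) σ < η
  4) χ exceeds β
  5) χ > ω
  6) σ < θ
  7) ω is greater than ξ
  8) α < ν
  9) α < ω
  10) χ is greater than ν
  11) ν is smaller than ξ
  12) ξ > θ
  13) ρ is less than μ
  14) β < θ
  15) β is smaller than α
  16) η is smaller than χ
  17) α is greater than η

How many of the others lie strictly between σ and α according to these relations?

1

Chaining upward from σ reaches: η, θ, μ, ν, ξ, ω, χ.
Chaining downward from α reaches: η, β.
Strictly between σ and α are those in both lists: η — 1 element.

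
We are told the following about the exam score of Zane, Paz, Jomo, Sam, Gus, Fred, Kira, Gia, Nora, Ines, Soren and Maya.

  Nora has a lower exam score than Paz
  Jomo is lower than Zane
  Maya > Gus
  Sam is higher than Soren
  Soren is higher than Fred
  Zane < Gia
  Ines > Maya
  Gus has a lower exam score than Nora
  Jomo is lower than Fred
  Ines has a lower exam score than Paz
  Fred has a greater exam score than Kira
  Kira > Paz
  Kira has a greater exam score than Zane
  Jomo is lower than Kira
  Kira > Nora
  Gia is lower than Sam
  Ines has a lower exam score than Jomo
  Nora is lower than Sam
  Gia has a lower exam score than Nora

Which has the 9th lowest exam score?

Kira

The consecutive relations fix a unique order: Gus < Maya < Ines < Jomo < Zane < Gia < Nora < Paz < Kira < Fred < Soren < Sam.
Counting 9 from the smallest end gives Kira.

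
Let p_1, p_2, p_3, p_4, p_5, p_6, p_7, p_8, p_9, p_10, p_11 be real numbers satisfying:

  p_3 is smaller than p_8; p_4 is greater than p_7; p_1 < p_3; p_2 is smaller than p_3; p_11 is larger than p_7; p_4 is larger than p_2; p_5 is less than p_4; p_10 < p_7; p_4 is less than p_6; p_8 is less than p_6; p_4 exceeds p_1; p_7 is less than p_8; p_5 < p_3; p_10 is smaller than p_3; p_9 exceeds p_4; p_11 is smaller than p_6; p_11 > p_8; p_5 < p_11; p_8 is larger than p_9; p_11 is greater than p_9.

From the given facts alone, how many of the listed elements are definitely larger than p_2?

6

Directly above p_2: p_4, p_3.
One step further: p_9, p_8, p_6 (5 so far).
One step further: p_11 (6 so far).
Nothing else is reachable above p_2; 6 in all.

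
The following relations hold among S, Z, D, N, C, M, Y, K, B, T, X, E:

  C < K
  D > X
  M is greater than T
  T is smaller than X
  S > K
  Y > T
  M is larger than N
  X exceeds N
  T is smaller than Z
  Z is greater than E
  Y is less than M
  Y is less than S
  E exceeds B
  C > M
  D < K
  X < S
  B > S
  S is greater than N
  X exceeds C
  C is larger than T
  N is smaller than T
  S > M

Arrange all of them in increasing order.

Each adjacent pair is fixed by a given relation: N < T; T < Y; Y < M; M < C; C < X; X < D; D < K; K < S; S < B; B < E; E < Z. Chaining them end to end gives the full order.

N < T < Y < M < C < X < D < K < S < B < E < Z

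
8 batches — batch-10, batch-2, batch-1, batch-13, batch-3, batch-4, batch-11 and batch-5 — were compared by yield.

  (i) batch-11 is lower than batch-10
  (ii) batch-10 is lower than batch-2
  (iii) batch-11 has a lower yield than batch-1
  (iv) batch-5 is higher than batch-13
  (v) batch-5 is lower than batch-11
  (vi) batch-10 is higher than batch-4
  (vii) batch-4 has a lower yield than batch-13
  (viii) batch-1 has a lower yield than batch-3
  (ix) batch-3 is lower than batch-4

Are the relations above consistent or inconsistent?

Chaining the given relations yields batch-1 < batch-3 < batch-4 < batch-13 < batch-5 < batch-11, so batch-1 < batch-11. But one relation states batch-11 < batch-1. These cannot both hold.

inconsistent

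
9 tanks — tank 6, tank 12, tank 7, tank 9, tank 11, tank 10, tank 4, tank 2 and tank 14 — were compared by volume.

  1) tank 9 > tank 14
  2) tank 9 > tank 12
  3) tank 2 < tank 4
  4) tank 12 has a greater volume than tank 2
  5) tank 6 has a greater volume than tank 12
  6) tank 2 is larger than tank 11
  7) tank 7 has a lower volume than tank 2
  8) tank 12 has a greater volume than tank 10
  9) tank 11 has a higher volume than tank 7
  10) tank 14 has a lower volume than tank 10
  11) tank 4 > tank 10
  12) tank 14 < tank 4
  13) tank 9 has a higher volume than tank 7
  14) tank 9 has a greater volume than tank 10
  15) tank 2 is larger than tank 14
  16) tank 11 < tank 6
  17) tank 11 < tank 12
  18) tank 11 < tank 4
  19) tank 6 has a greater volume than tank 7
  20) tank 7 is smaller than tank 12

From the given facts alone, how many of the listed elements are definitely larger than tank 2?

4

The elements the relations force above tank 2 are tank 12, tank 6, tank 9, tank 4 — no chain reaches any other.
That is 4.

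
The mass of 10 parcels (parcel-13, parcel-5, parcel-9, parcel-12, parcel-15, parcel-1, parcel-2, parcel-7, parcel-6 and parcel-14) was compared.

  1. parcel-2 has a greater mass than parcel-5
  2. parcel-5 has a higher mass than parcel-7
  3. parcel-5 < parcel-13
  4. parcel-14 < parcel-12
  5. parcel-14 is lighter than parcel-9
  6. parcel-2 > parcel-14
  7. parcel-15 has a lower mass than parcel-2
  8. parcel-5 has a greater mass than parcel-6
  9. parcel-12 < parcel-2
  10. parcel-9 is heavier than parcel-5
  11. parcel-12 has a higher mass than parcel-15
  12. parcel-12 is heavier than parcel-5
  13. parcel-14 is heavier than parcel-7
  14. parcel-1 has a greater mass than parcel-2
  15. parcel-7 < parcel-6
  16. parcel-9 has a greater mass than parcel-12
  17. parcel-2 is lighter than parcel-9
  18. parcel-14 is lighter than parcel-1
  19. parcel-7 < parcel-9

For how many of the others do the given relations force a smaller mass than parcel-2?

6

Directly below parcel-2: parcel-5, parcel-15, parcel-14, parcel-12.
One step further: parcel-7, parcel-6 (6 so far).
No other element is forced below parcel-2 by the given relations, so the count is 6.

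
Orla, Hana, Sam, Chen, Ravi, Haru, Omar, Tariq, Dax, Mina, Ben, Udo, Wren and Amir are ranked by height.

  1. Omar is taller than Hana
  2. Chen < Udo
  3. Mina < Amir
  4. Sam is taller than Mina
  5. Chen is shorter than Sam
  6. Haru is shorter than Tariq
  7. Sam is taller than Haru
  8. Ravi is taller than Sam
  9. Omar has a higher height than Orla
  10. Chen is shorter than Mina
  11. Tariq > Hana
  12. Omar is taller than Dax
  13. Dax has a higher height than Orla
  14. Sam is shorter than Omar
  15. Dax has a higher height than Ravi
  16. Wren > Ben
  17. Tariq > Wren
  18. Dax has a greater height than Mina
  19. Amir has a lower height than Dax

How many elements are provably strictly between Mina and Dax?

The relations place Mina below Dax. An element lies strictly between them when it is forced above Mina and also forced below Dax.
Above Mina: {Sam, Ravi, Amir, Omar}. Below Dax: {Haru, Chen, Sam, Orla, Ravi, Amir}.
Intersection: {Sam, Ravi, Amir} — 3.

3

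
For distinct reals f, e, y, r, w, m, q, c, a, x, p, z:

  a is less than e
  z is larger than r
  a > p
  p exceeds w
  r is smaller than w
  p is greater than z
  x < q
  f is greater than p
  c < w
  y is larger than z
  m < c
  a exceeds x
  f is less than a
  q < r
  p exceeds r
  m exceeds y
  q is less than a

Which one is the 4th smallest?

z

Chaining the given pairs: x < q < r < z < y < m < c < w < p < f < a < e.
The 4th smallest is z.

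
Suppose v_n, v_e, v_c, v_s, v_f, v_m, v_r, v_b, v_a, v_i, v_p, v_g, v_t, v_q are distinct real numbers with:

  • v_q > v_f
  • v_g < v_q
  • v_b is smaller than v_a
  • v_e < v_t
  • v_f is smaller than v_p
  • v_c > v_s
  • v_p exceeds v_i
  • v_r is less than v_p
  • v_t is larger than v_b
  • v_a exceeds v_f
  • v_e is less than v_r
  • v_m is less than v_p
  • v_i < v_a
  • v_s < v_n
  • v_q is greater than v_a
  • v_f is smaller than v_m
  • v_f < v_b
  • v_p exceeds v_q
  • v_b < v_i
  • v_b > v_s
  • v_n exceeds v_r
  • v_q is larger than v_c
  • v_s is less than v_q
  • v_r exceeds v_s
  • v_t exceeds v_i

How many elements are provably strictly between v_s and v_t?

The relations place v_s below v_t. An element lies strictly between them when it is forced above v_s and also forced below v_t.
Above v_s: {v_r, v_c, v_n, v_b, v_i, v_a, v_q, v_p}. Below v_t: {v_e, v_f, v_b, v_i}.
Intersection: {v_b, v_i} — 2.

2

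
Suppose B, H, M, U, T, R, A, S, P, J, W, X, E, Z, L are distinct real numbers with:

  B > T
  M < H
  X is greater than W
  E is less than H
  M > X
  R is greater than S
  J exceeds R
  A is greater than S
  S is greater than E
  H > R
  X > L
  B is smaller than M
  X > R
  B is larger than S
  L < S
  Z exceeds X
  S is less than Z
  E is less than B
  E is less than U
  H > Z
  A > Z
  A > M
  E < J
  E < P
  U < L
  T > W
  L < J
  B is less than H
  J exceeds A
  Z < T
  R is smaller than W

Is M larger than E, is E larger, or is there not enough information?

M

The relevant relations are E < U; U < L; L < S; S < R; R < W; W < X; X < Z; Z < T; T < B; B < M.
Together: E < U < L < S < R < W < X < Z < T < B < M.
So M is larger.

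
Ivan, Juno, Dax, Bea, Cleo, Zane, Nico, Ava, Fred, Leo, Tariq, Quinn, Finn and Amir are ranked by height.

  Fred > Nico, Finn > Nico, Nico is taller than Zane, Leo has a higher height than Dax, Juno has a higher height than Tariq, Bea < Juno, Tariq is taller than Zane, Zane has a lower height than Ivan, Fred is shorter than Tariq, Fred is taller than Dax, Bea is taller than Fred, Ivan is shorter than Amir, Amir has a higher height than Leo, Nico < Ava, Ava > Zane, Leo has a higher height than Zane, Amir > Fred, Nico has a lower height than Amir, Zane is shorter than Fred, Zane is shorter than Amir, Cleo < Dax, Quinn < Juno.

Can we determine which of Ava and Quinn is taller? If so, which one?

undetermined

Following every chain through Quinn: above Quinn we get Juno.
Ava is not reached, and no chain runs the other way from Ava to Quinn.
So the given relations leave the order of Quinn and Ava undetermined.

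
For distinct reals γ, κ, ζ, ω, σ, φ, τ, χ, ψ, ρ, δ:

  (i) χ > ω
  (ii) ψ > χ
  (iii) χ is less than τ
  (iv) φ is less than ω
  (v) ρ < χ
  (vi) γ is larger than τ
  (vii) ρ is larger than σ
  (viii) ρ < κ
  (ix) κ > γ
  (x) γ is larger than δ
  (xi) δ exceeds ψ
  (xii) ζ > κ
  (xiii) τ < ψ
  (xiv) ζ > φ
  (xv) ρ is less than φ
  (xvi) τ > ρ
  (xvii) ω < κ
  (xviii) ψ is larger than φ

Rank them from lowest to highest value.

σ < ρ < φ < ω < χ < τ < ψ < δ < γ < κ < ζ

Nothing is placed below σ, so it is least; from there σ < ρ; ρ < φ; φ < ω; ω < χ; χ < τ; τ < ψ; ψ < δ; δ < γ; γ < κ; κ < ζ, each given directly.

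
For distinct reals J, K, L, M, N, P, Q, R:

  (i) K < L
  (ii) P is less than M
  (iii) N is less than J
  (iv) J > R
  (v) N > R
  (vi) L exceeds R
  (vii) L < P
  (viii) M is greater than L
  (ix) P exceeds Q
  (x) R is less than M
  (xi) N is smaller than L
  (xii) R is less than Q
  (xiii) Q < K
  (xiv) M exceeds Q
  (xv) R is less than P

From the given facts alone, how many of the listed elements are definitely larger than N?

From N the given relations immediately reach L, J.
From those, P, M — 4 in total.
Nothing else is reachable above N; 4 in all.

4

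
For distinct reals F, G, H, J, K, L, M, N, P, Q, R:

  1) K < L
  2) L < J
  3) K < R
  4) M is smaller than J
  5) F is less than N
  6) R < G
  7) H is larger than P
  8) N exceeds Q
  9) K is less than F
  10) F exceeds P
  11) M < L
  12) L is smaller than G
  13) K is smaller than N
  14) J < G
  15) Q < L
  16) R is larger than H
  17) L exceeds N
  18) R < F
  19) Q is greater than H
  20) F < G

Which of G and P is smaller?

P < F and F < N give P < N.
With N < L: P < F < N < L.
With L < J: P < F < N < L < J.
Then J < G extends the chain to G.
So P < G; P is the smaller of the two.

P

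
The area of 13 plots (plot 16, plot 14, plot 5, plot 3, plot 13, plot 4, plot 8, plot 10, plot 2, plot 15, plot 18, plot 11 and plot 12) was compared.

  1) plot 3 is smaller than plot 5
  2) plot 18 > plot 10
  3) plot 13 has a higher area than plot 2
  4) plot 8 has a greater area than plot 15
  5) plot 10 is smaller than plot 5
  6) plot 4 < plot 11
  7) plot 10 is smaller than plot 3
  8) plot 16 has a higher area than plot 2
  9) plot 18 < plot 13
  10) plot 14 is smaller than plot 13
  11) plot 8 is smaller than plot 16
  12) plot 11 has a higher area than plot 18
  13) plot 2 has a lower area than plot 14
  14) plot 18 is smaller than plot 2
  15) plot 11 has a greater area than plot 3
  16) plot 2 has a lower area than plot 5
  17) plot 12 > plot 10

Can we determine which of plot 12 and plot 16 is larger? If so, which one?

undetermined

Following every chain through plot 12: below plot 12 we get plot 10.
plot 16 is not reached, and no chain runs the other way from plot 16 to plot 12.
So the given relations leave the order of plot 12 and plot 16 undetermined.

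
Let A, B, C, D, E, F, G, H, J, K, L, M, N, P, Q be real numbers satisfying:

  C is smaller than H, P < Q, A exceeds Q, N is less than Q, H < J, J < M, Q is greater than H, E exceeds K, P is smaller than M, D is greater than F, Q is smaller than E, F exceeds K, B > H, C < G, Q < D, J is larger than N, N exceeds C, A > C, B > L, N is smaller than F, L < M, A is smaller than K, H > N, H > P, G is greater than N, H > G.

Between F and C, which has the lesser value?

Link the given pairs in sequence: C < N; N < G; G < H; H < Q; Q < A; A < K; K < F.
Together: C < N < G < H < Q < A < K < F.
So C < F; C is the smaller of the two.

C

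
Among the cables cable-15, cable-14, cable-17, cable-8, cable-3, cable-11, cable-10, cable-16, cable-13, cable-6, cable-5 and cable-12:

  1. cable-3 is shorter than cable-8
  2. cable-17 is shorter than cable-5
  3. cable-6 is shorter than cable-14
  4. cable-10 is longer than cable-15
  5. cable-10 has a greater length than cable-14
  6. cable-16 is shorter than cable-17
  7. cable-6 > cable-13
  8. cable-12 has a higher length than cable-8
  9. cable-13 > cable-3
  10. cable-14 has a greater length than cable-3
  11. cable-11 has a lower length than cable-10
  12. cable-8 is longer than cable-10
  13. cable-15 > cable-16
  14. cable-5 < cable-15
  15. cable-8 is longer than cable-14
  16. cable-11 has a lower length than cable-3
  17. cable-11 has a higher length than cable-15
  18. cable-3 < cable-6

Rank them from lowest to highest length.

cable-16 < cable-17 < cable-5 < cable-15 < cable-11 < cable-3 < cable-13 < cable-6 < cable-14 < cable-10 < cable-8 < cable-12

Nothing is placed below cable-16, so it is least; from there cable-16 < cable-17; cable-17 < cable-5; cable-5 < cable-15; cable-15 < cable-11; cable-11 < cable-3; cable-3 < cable-13; cable-13 < cable-6; cable-6 < cable-14; cable-14 < cable-10; cable-10 < cable-8; cable-8 < cable-12, each given directly.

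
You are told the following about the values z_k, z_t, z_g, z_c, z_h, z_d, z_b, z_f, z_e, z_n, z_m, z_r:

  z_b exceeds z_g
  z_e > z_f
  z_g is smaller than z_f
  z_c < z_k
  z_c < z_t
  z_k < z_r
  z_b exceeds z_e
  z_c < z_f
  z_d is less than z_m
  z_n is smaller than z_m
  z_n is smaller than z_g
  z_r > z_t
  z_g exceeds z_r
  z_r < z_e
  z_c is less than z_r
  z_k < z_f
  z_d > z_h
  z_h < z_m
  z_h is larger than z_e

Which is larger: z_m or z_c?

Following the relations from z_c: z_c < z_k < z_r < z_g < z_f < z_e < z_h < z_d < z_m.
So z_c < z_m; z_m is the larger of the two.

z_m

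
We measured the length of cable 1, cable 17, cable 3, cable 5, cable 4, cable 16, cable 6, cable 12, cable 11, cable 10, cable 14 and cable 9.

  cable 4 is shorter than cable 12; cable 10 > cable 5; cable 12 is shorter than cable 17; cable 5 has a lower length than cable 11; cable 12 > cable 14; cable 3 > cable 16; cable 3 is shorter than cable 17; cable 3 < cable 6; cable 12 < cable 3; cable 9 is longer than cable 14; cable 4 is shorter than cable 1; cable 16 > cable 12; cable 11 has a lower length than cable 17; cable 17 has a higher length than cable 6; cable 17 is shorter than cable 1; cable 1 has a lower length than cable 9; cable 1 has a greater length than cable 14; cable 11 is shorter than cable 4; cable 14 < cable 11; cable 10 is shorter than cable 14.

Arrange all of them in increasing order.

cable 5 < cable 10 < cable 14 < cable 11 < cable 4 < cable 12 < cable 16 < cable 3 < cable 6 < cable 17 < cable 1 < cable 9

The consecutive links are each given: cable 5 < cable 10; cable 10 < cable 14; cable 14 < cable 11; cable 11 < cable 4; cable 4 < cable 12; cable 12 < cable 16; cable 16 < cable 3; cable 3 < cable 6; cable 6 < cable 17; cable 17 < cable 1; cable 1 < cable 9.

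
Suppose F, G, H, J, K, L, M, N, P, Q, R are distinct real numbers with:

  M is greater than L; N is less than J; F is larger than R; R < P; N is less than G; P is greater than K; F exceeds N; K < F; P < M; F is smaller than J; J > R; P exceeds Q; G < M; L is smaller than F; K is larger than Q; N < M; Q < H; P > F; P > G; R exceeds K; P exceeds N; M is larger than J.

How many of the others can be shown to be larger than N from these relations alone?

5

From N the given relations immediately reach F, J, G, P, M.
Nothing else is reachable above N; 5 in all.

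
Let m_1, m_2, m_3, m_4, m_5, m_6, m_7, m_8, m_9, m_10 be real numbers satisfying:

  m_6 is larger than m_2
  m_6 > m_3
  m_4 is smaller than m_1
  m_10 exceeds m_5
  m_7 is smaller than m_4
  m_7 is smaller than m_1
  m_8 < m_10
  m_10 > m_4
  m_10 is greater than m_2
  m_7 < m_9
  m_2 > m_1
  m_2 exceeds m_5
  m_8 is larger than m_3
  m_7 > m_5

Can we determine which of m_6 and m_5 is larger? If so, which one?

m_6

Link the given pairs in sequence: m_5 < m_7; m_7 < m_4; m_4 < m_1; m_1 < m_2; m_2 < m_6.
Together: m_5 < m_7 < m_4 < m_1 < m_2 < m_6.
So m_6 is larger.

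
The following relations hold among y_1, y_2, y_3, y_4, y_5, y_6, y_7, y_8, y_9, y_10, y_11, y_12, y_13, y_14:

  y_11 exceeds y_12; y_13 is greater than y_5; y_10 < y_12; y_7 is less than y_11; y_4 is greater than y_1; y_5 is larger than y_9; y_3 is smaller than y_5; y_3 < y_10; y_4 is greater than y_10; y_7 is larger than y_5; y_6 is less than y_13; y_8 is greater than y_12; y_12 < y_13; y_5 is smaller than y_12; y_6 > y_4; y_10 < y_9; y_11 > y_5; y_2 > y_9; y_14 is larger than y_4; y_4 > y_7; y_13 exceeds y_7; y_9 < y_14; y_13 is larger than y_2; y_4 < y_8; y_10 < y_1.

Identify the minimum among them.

Chaining upward from y_3: directly above it, y_10, y_5; then y_9, y_7, y_1, y_4, y_12, y_11, y_13; then y_2, y_6, y_14, y_8.
That covers every other element, and nothing is given below y_3, so y_3 is the minimum.

y_3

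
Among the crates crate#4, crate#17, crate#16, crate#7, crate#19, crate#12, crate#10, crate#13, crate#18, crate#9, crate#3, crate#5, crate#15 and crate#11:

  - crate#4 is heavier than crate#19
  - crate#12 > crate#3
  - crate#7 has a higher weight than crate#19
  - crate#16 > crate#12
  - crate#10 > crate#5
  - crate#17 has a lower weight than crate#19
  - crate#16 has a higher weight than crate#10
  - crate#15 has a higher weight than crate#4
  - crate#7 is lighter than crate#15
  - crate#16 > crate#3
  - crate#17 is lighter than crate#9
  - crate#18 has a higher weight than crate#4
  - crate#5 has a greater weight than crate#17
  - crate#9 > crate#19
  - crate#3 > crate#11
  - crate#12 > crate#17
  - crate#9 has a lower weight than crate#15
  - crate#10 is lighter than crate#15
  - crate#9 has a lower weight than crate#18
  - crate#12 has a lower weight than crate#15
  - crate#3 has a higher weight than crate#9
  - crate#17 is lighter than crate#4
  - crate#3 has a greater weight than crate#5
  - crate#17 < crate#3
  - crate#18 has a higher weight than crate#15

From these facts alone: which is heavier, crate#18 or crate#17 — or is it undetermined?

Link the given pairs in sequence: crate#17 < crate#19; crate#19 < crate#9; crate#9 < crate#3; crate#3 < crate#12; crate#12 < crate#15; crate#15 < crate#18.
Chaining these gives crate#17 < crate#19 < crate#9 < crate#3 < crate#12 < crate#15 < crate#18.
So crate#18 is heavier.

crate#18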